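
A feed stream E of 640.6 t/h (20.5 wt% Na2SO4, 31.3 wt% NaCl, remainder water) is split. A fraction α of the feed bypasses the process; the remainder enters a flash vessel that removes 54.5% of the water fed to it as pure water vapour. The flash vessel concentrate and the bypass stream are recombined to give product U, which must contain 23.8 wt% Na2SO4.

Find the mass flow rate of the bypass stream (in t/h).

302.5 t/h

All 640.6×0.205 = 131.32 t/h of Na2SO4 reaches U, so U = 131.32/0.238 = 551.78 t/h and vapour = 88.823 t/h.
The evaporator receives (1−α)·640.6 of feed at 0.482 water and removes 0.545 of that water:
0.545×0.482×(1−α)×640.6 = 88.823
(1−α) = 88.823/168.28 = 0.5278;  α = 0.4722.
Bypass flow = 0.4722×640.6 = 302.47 t/h.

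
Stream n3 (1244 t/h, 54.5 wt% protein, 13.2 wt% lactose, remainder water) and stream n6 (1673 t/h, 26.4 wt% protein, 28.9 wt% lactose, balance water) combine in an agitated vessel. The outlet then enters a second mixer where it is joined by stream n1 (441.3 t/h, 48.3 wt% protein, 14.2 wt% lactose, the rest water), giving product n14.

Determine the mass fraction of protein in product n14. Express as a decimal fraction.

Overall, product flow = 3358.3 t/h.
protein in = 1244×0.545 + 1673×0.264 + 441.3×0.483 = 1332.8 t/h.
protein fraction in n14 = 0.3969.

0.3969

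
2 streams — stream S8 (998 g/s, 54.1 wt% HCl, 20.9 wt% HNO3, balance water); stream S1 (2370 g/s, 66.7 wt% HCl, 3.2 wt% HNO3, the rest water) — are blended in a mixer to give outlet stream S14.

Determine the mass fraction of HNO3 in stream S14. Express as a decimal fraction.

Total flow out = 998 + 2370 = 3368 g/s.
HNO3 in = 998×0.209 + 2370×0.032 = 284.42 g/s.
HNO3 mass fraction in S14 = 284.42/3368 = 0.0844.

0.0844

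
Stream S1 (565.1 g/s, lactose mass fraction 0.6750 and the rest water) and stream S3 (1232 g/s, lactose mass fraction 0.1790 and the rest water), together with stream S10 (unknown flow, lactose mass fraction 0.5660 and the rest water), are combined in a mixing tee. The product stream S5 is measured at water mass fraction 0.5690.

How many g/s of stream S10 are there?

Let S10 be the unknown flow. Total out = 1797.1 + S10.
water balance: 1195.1 + 0.434·S10 = 0.569·(1797.1 + S10)
(0.434 − 0.569)·S10 = 0.569×1797.1 − 1195.1 = -172.58
S10 = -172.58 / -0.135 = 1278.4 g/s

1278 g/s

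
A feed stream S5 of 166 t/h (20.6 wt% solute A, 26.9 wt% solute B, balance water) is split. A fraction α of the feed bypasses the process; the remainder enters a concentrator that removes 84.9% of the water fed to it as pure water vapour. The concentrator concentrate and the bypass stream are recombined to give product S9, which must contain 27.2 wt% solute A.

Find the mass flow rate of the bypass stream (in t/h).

75.63 t/h

All 166×0.206 = 34.196 t/h of solute A reaches S9, so S9 = 34.196/0.272 = 125.72 t/h and vapour = 40.279 t/h.
The evaporator receives (1−α)·166 of feed at 0.525 water and removes 0.849 of that water:
0.849×0.525×(1−α)×166 = 40.279
(1−α) = 40.279/73.99 = 0.5444;  α = 0.4556.
Bypass flow = 0.4556×166 = 75.632 t/h.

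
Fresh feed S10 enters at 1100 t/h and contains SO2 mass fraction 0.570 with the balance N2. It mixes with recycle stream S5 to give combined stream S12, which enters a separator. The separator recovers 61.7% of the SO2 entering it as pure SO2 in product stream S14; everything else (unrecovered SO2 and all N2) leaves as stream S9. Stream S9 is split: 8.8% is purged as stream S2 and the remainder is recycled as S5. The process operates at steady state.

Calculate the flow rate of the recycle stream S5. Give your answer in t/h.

N2 enters only via S10 and leaves only via the purge: 1100×0.430 = 0.088×(N2 in S9), and the separator passes all N2, so N2 in S12 = N2 in S9 = 5375 t/h.
SO2 in S12: m_A = 1100×0.570 + (1−0.088)·(1−0.617)·m_A, so m_A = 627/0.6507 = 963.57 t/h.
S9 = (1−0.617)×963.57 + 5375 = 5744 t/h.
Recycle S5 = (1−0.088)×5744 = 5238.6 t/h.

5239 t/h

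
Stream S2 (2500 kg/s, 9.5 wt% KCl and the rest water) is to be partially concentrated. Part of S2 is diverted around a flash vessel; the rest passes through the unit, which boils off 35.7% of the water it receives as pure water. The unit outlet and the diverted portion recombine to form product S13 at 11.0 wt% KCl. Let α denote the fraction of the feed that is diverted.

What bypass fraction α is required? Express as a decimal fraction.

0.578

All 2500×0.095 = 237.5 kg/s of KCl reaches S13, so S13 = 237.5/0.110 = 2159.1 kg/s and vapour = 340.91 kg/s.
The evaporator receives (1−α)·2500 of feed at 0.905 water and removes 0.357 of that water:
0.357×0.905×(1−α)×2500 = 340.91
(1−α) = 340.91/807.71 = 0.4221;  α = 0.5779.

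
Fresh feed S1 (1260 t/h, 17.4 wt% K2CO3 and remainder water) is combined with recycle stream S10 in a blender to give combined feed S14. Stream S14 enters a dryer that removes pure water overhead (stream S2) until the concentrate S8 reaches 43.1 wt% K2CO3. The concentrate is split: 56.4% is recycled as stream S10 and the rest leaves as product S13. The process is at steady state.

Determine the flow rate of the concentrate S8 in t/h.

Overall K2CO3 balance (none leaves overhead): K2CO3 in fresh feed = K2CO3 in product, i.e. 1260×0.174 = (1−0.564)·S8·0.431.
S8 = 219.24/(0.431×0.436) = 1166.7 t/h.

1167 t/h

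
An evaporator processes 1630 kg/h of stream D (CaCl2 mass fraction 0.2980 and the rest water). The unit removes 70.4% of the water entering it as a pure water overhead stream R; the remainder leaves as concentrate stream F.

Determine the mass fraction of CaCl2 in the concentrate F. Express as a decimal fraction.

0.5892

CaCl2 is not removed: 1630×0.298 = 485.74 kg/h of CaCl2 enters F.
water entering = 1630×0.702 = 1144.3 kg/h; overhead removed = 0.704×1144.3 = 805.56 kg/h.
Concentrate = 1630 − 805.56 = 824.44 kg/h.
Mass fraction = 485.74/824.44 = 0.5892.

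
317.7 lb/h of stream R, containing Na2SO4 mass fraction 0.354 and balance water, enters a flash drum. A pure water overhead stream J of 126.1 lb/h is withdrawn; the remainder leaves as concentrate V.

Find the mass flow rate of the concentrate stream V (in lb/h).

Concentrate = 317.7 − 126.1 = 191.6 lb/h.

191.6 lb/h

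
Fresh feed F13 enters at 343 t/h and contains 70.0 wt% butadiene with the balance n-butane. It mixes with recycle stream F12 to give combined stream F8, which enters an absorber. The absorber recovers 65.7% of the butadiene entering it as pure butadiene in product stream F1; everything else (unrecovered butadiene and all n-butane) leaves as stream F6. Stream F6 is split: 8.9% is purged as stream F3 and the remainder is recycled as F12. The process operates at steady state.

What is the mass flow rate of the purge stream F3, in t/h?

113.6 t/h

n-butane enters only via F13 and leaves only via the purge: 343×0.300 = 0.089×(n-butane in F6), and the absorber passes all n-butane, so n-butane in F8 = n-butane in F6 = 1156.2 t/h.
butadiene in F8: m_A = 343×0.700 + (1−0.089)·(1−0.657)·m_A, so m_A = 240.1/0.6875 = 349.22 t/h.
F6 = (1−0.657)×349.22 + 1156.2 = 1276 t/h.
Purge F3 = 0.089×1276 = 113.56 t/h.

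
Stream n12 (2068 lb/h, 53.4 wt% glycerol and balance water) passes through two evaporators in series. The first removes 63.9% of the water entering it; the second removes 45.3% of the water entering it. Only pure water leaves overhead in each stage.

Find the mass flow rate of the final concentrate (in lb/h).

water in feed = 2068×0.466 = 963.69 lb/h.
After stage 1: water left = (1−0.639)×963.69 = 347.89; stream total = 1452.2 lb/h.
After stage 2: water left = (1−0.453)×347.89 = 190.3; final concentrate = 1294.6 lb/h.

1295 lb/h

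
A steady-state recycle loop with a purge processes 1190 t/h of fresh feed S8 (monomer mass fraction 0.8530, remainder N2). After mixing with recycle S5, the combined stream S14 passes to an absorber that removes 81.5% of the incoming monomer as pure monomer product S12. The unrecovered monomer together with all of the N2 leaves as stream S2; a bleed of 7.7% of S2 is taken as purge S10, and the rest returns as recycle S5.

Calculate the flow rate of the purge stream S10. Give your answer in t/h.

N2 enters only via S8 and leaves only via the purge: 1190×0.147 = 0.077×(N2 in S2), and the absorber passes all N2, so N2 in S14 = N2 in S2 = 2271.8 t/h.
monomer in S14: m_A = 1190×0.853 + (1−0.077)·(1−0.815)·m_A, so m_A = 1015.1/0.8292 = 1224.1 t/h.
S2 = (1−0.815)×1224.1 + 2271.8 = 2498.3 t/h.
Purge S10 = 0.077×2498.3 = 192.37 t/h.

192.4 t/h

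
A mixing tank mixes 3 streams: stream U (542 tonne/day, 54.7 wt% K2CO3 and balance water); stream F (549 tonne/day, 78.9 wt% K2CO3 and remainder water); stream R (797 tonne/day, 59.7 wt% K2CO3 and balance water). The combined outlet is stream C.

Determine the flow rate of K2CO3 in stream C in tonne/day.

1205 tonne/day

K2CO3 out = K2CO3 in = 542×0.547 + 549×0.789 + 797×0.597 = 1205.4 tonne/day.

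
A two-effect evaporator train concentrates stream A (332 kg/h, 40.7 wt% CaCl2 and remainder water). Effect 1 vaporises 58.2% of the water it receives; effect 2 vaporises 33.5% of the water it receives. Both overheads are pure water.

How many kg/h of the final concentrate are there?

189.8 kg/h

water in feed = 332×0.593 = 196.88 kg/h.
After stage 1: water left = (1−0.582)×196.88 = 82.294; stream total = 217.42 kg/h.
After stage 2: water left = (1−0.335)×82.294 = 54.726; final concentrate = 189.85 kg/h.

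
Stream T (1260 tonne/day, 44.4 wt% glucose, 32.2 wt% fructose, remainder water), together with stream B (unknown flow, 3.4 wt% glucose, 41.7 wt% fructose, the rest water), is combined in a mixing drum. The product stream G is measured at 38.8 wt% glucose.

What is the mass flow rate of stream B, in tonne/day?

199.3 tonne/day

Let B be the unknown flow. Total out = 1260 + B.
glucose balance: 559.44 + 0.034·B = 0.388·(1260 + B)
(0.034 − 0.388)·B = 0.388×1260 − 559.44 = -70.56
B = -70.56 / -0.354 = 199.32 tonne/day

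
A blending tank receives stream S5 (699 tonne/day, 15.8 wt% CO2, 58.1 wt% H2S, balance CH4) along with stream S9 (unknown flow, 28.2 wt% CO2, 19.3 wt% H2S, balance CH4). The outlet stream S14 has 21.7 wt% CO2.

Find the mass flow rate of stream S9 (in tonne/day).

Let S9 be the unknown flow. Total out = 699 + S9.
CO2 balance: 110.44 + 0.282·S9 = 0.217·(699 + S9)
(0.282 − 0.217)·S9 = 0.217×699 − 110.44 = 41.241
S9 = 41.241 / 0.065 = 634.48 tonne/day

634.5 tonne/day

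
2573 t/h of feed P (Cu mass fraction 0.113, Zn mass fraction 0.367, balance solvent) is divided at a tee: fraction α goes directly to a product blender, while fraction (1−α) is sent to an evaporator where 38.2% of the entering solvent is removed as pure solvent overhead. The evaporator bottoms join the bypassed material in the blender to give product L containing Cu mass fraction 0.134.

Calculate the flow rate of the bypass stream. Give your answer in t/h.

All 2573×0.113 = 290.75 t/h of Cu reaches L, so L = 290.75/0.134 = 2169.8 t/h and vapour = 403.23 t/h.
The evaporator receives (1−α)·2573 of feed at 0.520 solvent and removes 0.382 of that solvent:
0.382×0.520×(1−α)×2573 = 403.23
(1−α) = 403.23/511.1 = 0.7889;  α = 0.2111.
Bypass flow = 0.2111×2573 = 543.04 t/h.

543 t/h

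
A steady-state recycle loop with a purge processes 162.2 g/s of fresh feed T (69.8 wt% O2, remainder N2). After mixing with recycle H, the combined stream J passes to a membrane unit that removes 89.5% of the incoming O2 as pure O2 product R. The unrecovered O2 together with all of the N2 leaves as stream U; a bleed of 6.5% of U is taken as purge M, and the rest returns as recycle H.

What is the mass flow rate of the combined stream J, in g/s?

879.1 g/s

N2 enters only via T and leaves only via the purge: 162.2×0.302 = 0.065×(N2 in U), and the membrane unit passes all N2, so N2 in J = N2 in U = 753.61 g/s.
O2 in J: m_A = 162.2×0.698 + (1−0.065)·(1−0.895)·m_A, so m_A = 113.22/0.9018 = 125.54 g/s.
J = 125.54 + 753.61 = 879.15 g/s.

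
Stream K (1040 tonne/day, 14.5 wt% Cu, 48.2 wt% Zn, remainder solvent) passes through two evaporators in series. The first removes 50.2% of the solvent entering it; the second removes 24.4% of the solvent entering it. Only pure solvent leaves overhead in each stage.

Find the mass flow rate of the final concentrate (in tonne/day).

798.1 tonne/day

solvent in feed = 1040×0.373 = 387.92 tonne/day.
After stage 1: solvent left = (1−0.502)×387.92 = 193.18; stream total = 845.26 tonne/day.
After stage 2: solvent left = (1−0.244)×193.18 = 146.05; final concentrate = 798.13 tonne/day.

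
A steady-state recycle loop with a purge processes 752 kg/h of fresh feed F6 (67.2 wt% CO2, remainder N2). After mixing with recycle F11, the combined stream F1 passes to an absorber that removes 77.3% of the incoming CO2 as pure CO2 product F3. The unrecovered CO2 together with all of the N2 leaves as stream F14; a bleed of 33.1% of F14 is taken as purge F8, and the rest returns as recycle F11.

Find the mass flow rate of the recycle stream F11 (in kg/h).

589 kg/h

N2 enters only via F6 and leaves only via the purge: 752×0.328 = 0.331×(N2 in F14), and the absorber passes all N2, so N2 in F1 = N2 in F14 = 745.18 kg/h.
CO2 in F1: m_A = 752×0.672 + (1−0.331)·(1−0.773)·m_A, so m_A = 505.34/0.8481 = 595.83 kg/h.
F14 = (1−0.773)×595.83 + 745.18 = 880.44 kg/h.
Recycle F11 = (1−0.331)×880.44 = 589.01 kg/h.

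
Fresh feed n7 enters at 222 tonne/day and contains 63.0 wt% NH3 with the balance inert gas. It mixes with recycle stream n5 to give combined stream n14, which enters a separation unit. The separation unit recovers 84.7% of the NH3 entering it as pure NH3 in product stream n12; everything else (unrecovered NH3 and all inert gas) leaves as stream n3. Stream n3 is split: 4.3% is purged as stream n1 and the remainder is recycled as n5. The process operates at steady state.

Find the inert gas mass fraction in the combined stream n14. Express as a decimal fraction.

inert gas enters only via n7 and leaves only via the purge: 222×0.370 = 0.043×(inert gas in n3), and the separation unit passes all inert gas, so inert gas in n14 = inert gas in n3 = 1910.2 tonne/day.
NH3 in n14: m_A = 222×0.630 + (1−0.043)·(1−0.847)·m_A, so m_A = 139.86/0.8536 = 163.85 tonne/day.
n14 = 163.85 + 1910.2 = 2074.1 tonne/day.
inert gas fraction in n14 = 1910.2/2074.1 = 0.921.

0.921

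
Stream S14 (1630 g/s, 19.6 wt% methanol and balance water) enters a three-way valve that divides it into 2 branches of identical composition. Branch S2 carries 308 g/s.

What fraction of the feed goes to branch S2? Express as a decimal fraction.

0.189

Fraction to S2 = 308/1630 = 0.1890.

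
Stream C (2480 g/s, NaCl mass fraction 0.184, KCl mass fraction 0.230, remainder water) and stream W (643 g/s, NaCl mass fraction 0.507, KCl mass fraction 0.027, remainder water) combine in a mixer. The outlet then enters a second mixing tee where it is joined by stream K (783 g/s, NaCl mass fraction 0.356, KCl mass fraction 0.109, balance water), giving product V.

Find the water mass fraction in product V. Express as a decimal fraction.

0.556

Overall, product flow = 3906 g/s.
water in = 2480×0.586 + 643×0.466 + 783×0.535 = 2171.8 g/s.
water fraction in V = 0.556.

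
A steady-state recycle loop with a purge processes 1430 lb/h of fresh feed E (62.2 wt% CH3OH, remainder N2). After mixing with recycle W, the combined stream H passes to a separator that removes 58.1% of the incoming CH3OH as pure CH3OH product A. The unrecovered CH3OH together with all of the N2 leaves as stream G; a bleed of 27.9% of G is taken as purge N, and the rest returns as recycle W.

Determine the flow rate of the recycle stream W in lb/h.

1782 lb/h

N2 enters only via E and leaves only via the purge: 1430×0.378 = 0.279×(N2 in G), and the separator passes all N2, so N2 in H = N2 in G = 1937.4 lb/h.
CH3OH in H: m_A = 1430×0.622 + (1−0.279)·(1−0.581)·m_A, so m_A = 889.46/0.6979 = 1274.5 lb/h.
G = (1−0.581)×1274.5 + 1937.4 = 2471.4 lb/h.
Recycle W = (1−0.279)×2471.4 = 1781.9 lb/h.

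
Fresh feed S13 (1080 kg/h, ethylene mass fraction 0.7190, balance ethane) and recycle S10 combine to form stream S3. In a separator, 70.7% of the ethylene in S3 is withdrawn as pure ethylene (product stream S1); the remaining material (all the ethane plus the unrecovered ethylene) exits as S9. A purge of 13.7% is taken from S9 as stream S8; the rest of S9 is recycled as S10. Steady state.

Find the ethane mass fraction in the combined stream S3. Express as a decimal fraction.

ethane enters only via S13 and leaves only via the purge: 1080×0.281 = 0.137×(ethane in S9), and the separator passes all ethane, so ethane in S3 = ethane in S9 = 2215.2 kg/h.
ethylene in S3: m_A = 1080×0.719 + (1−0.137)·(1−0.707)·m_A, so m_A = 776.52/0.7471 = 1039.3 kg/h.
S3 = 1039.3 + 2215.2 = 3254.5 kg/h.
ethane fraction in S3 = 2215.2/3254.5 = 0.6807.

0.6807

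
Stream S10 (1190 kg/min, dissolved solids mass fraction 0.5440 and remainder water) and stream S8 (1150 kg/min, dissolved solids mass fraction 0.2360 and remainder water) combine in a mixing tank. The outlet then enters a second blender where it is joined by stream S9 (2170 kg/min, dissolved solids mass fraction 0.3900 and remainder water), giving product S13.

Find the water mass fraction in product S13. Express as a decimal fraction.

0.6086

Overall, product flow = 4510 kg/min.
water in = 1190×0.456 + 1150×0.764 + 2170×0.610 = 2744.9 kg/min.
water fraction in S13 = 0.6086.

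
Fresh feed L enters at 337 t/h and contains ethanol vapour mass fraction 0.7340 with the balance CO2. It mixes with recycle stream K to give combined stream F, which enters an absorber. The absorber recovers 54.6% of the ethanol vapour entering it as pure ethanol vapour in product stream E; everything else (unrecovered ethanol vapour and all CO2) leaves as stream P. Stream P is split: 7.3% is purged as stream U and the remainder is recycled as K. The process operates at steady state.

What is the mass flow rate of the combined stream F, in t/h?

CO2 enters only via L and leaves only via the purge: 337×0.266 = 0.073×(CO2 in P), and the absorber passes all CO2, so CO2 in F = CO2 in P = 1228 t/h.
ethanol vapour in F: m_A = 337×0.734 + (1−0.073)·(1−0.546)·m_A, so m_A = 247.36/0.5791 = 427.11 t/h.
F = 427.11 + 1228 = 1655.1 t/h.

1655 t/h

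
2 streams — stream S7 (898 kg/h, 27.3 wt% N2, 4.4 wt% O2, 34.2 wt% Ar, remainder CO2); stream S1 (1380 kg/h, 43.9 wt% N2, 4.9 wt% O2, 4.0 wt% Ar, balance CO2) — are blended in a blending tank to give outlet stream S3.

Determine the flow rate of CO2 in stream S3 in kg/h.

CO2 out = CO2 in = 898×0.341 + 1380×0.472 = 957.58 kg/h.

957.6 kg/h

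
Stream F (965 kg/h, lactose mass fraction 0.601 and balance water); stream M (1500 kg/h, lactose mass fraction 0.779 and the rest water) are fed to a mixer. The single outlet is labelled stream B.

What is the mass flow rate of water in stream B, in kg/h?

water out = water in = 965×0.399 + 1500×0.221 = 716.54 kg/h.

716.5 kg/h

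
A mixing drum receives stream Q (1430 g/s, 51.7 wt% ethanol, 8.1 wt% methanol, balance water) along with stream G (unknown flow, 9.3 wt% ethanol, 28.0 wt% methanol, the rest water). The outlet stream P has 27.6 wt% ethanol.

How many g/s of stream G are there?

1883 g/s

Let G be the unknown flow. Total out = 1430 + G.
ethanol balance: 739.31 + 0.093·G = 0.276·(1430 + G)
(0.093 − 0.276)·G = 0.276×1430 − 739.31 = -344.63
G = -344.63 / -0.183 = 1883.2 g/s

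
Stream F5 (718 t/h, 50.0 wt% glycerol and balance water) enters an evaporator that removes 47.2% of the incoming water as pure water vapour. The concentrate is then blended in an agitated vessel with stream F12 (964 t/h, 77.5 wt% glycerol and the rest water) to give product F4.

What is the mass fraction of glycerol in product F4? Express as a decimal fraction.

0.731

Vapour removed = 0.472×0.500×718 = 169.45 t/h; concentrate = 548.55 t/h.
glycerol reaching the mixer = 359 (from concentrate) + 964×0.775 = 1106.1 t/h.
Product flow = 548.55 + 964 = 1512.6 t/h; glycerol fraction = 0.731.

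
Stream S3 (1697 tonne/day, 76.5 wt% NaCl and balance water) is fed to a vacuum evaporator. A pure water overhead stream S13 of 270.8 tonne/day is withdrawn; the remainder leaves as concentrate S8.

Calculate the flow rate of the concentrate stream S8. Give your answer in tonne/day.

Concentrate = 1697 − 270.8 = 1426.2 tonne/day.

1426 tonne/day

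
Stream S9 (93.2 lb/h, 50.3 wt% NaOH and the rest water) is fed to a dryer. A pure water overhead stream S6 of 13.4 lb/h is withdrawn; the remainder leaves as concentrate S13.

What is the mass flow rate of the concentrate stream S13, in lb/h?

79.8 lb/h

Concentrate = 93.2 − 13.4 = 79.8 lb/h.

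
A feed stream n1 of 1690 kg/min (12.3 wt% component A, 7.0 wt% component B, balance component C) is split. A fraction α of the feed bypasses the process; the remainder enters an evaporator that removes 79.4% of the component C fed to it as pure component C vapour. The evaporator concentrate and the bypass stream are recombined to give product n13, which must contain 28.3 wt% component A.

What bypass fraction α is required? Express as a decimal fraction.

0.118

All 1690×0.123 = 207.87 kg/min of component A reaches n13, so n13 = 207.87/0.283 = 734.52 kg/min and vapour = 955.48 kg/min.
The evaporator receives (1−α)·1690 of feed at 0.807 component C and removes 0.794 of that component C:
0.794×0.807×(1−α)×1690 = 955.48
(1−α) = 955.48/1082.9 = 0.8823;  α = 0.1177.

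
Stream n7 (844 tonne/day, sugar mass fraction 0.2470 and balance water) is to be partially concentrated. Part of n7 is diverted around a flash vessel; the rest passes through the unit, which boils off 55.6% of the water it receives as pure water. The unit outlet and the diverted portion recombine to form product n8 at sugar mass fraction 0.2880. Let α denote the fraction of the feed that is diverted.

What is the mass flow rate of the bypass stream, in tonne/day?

557 tonne/day

All 844×0.247 = 208.47 tonne/day of sugar reaches n8, so n8 = 208.47/0.288 = 723.85 tonne/day and vapour = 120.15 tonne/day.
The evaporator receives (1−α)·844 of feed at 0.753 water and removes 0.556 of that water:
0.556×0.753×(1−α)×844 = 120.15
(1−α) = 120.15/353.36 = 0.3400;  α = 0.6600.
Bypass flow = 0.6600×844 = 557.01 tonne/day.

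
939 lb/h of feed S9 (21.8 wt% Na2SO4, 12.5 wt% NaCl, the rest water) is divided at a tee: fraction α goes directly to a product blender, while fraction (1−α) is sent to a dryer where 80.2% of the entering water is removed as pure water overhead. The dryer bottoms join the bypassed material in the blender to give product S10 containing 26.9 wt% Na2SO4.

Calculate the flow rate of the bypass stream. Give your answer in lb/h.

601.1 lb/h

All 939×0.218 = 204.7 lb/h of Na2SO4 reaches S10, so S10 = 204.7/0.269 = 760.97 lb/h and vapour = 178.03 lb/h.
The evaporator receives (1−α)·939 of feed at 0.657 water and removes 0.802 of that water:
0.802×0.657×(1−α)×939 = 178.03
(1−α) = 178.03/494.77 = 0.3598;  α = 0.6402.
Bypass flow = 0.6402×939 = 601.13 lb/h.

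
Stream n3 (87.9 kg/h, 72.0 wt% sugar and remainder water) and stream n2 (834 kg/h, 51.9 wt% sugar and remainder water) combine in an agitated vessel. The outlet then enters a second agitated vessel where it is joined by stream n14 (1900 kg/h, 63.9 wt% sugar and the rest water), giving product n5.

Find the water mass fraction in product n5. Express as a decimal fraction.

0.394

Overall, product flow = 2821.9 kg/h.
water in = 87.9×0.280 + 834×0.481 + 1900×0.361 = 1111.7 kg/h.
water fraction in n5 = 0.394.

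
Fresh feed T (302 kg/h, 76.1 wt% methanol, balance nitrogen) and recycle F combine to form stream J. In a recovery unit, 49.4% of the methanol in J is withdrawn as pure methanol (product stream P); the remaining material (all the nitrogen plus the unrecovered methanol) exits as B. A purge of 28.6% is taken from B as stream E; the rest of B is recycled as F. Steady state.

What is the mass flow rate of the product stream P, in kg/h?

methanol in J: m_A = 302×0.761 + (1−0.286)·(1−0.494)·m_A, so m_A = 229.82/0.6387 = 359.82 kg/h.
Product P = 0.494×359.82 = 177.75 kg/h.

177.8 kg/h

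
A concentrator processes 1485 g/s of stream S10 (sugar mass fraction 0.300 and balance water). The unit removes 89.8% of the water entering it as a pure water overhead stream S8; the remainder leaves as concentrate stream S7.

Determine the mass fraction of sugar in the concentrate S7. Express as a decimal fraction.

0.808

sugar is not removed: 1485×0.300 = 445.5 g/s of sugar enters S7.
water entering = 1485×0.700 = 1039.5 g/s; overhead removed = 0.898×1039.5 = 933.47 g/s.
Concentrate = 1485 − 933.47 = 551.53 g/s.
Mass fraction = 445.5/551.53 = 0.808.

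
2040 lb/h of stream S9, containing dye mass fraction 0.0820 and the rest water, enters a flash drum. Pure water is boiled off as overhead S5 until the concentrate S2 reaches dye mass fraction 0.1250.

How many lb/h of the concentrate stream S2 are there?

1338 lb/h

dye is conserved: 2040×0.082 = 167.28 lb/h all reports to the concentrate.
Concentrate = 167.28/(target fraction) = 1338.2 lb/h.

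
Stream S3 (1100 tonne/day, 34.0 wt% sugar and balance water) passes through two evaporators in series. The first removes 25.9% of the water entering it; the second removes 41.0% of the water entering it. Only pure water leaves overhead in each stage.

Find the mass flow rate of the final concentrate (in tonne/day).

691.4 tonne/day

water in feed = 1100×0.660 = 726 tonne/day.
After stage 1: water left = (1−0.259)×726 = 537.97; stream total = 911.97 tonne/day.
After stage 2: water left = (1−0.410)×537.97 = 317.4; final concentrate = 691.4 tonne/day.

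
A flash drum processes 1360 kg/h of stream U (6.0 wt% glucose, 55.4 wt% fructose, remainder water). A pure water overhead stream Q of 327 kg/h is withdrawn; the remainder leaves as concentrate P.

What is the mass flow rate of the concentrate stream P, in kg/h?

1033 kg/h

Concentrate = 1360 − 327 = 1033 kg/h.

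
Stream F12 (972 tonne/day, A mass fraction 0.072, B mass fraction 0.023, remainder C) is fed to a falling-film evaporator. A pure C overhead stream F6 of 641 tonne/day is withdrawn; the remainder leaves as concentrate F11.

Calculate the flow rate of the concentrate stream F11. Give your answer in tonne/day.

331 tonne/day

Concentrate = 972 − 641 = 331 tonne/day.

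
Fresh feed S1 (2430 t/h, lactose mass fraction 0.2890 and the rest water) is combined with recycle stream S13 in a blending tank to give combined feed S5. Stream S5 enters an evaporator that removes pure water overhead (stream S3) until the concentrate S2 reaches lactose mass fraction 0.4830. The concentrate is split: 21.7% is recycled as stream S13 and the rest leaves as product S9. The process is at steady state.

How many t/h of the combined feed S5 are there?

2833 t/h

Overall lactose balance (none leaves overhead): lactose in fresh feed = lactose in product, i.e. 2430×0.289 = (1−0.217)·S2·0.483.
S2 = 702.27/(0.483×0.783) = 1856.9 t/h.
Recycle S13 = 0.217×1856.9 = 402.95 t/h.
Combined feed S5 = 2430 + 402.95 = 2833 t/h.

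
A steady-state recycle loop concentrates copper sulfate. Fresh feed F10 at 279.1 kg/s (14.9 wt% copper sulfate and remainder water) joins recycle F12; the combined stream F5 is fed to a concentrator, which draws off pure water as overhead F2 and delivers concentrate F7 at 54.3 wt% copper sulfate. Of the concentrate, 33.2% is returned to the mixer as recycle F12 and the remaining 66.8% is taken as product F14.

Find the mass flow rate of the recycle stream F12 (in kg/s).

38.06 kg/s

Overall copper sulfate balance (none leaves overhead): copper sulfate in fresh feed = copper sulfate in product, i.e. 279.1×0.149 = (1−0.332)·F7·0.543.
F7 = 41.586/(0.543×0.668) = 114.65 kg/s.
Recycle F12 = 0.332×114.65 = 38.063 kg/s.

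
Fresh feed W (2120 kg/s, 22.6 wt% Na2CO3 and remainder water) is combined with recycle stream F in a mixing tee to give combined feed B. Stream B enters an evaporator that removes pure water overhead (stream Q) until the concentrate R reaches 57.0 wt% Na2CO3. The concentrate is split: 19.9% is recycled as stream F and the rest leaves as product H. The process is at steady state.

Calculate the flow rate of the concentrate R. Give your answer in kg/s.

Overall Na2CO3 balance (none leaves overhead): Na2CO3 in fresh feed = Na2CO3 in product, i.e. 2120×0.226 = (1−0.199)·R·0.570.
R = 479.12/(0.570×0.801) = 1049.4 kg/s.

1049 kg/s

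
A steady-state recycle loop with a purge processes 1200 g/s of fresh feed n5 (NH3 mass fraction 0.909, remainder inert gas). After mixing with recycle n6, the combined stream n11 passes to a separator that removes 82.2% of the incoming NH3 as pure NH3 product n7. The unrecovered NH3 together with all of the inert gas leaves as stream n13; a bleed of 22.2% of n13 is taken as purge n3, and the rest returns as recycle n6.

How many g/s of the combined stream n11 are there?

inert gas enters only via n5 and leaves only via the purge: 1200×0.091 = 0.222×(inert gas in n13), and the separator passes all inert gas, so inert gas in n11 = inert gas in n13 = 491.89 g/s.
NH3 in n11: m_A = 1200×0.909 + (1−0.222)·(1−0.822)·m_A, so m_A = 1090.8/0.8615 = 1266.1 g/s.
n11 = 1266.1 + 491.89 = 1758 g/s.

1758 g/s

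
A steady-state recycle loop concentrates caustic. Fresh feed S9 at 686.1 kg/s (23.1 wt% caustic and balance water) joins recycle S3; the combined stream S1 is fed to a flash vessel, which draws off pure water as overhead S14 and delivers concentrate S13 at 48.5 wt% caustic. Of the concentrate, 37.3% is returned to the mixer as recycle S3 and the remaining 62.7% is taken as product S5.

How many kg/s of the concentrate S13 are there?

Overall caustic balance (none leaves overhead): caustic in fresh feed = caustic in product, i.e. 686.1×0.231 = (1−0.373)·S13·0.485.
S13 = 158.49/(0.485×0.627) = 521.18 kg/s.

521.2 kg/s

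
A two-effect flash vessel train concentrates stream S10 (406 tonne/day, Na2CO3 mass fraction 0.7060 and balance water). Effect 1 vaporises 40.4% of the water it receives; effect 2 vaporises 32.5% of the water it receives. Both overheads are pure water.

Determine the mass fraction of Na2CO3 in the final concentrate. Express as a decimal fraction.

0.8565

water in feed = 406×0.294 = 119.36 tonne/day.
After stage 1: water left = (1−0.404)×119.36 = 71.141; stream total = 357.78 tonne/day.
After stage 2: water left = (1−0.325)×71.141 = 48.02; final concentrate = 334.66 tonne/day.
Na2CO3 fraction = 286.64/334.66 = 0.8565.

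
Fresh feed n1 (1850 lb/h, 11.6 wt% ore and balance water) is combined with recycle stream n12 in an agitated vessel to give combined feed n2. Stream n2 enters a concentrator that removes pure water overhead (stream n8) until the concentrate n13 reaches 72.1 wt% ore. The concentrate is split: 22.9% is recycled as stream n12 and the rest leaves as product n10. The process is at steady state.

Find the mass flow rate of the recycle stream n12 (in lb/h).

Overall ore balance (none leaves overhead): ore in fresh feed = ore in product, i.e. 1850×0.116 = (1−0.229)·n13·0.721.
n13 = 214.6/(0.721×0.771) = 386.05 lb/h.
Recycle n12 = 0.229×386.05 = 88.405 lb/h.

88.4 lb/h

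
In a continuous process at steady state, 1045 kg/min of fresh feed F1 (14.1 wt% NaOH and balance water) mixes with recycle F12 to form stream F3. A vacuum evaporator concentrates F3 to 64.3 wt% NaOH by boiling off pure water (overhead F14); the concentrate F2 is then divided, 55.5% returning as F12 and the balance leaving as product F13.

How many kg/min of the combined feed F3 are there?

1331 kg/min

Overall NaOH balance (none leaves overhead): NaOH in fresh feed = NaOH in product, i.e. 1045×0.141 = (1−0.555)·F2·0.643.
F2 = 147.34/(0.643×0.445) = 514.95 kg/min.
Recycle F12 = 0.555×514.95 = 285.8 kg/min.
Combined feed F3 = 1045 + 285.8 = 1330.8 kg/min.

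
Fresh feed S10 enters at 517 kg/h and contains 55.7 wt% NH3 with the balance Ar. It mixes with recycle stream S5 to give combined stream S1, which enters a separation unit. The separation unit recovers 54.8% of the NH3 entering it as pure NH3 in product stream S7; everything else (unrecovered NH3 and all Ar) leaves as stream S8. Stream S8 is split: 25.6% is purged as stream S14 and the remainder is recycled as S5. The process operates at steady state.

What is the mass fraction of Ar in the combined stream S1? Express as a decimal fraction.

Ar enters only via S10 and leaves only via the purge: 517×0.443 = 0.256×(Ar in S8), and the separation unit passes all Ar, so Ar in S1 = Ar in S8 = 894.65 kg/h.
NH3 in S1: m_A = 517×0.557 + (1−0.256)·(1−0.548)·m_A, so m_A = 287.97/0.6637 = 433.88 kg/h.
S1 = 433.88 + 894.65 = 1328.5 kg/h.
Ar fraction in S1 = 894.65/1328.5 = 0.6734.

0.6734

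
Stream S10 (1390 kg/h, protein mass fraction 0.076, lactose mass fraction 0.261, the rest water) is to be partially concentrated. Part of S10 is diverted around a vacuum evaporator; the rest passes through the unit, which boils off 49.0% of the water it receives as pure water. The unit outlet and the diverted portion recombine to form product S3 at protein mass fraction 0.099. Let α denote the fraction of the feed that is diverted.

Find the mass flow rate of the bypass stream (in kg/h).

396 kg/h

All 1390×0.076 = 105.64 kg/h of protein reaches S3, so S3 = 105.64/0.099 = 1067.1 kg/h and vapour = 322.93 kg/h.
The evaporator receives (1−α)·1390 of feed at 0.663 water and removes 0.490 of that water:
0.490×0.663×(1−α)×1390 = 322.93
(1−α) = 322.93/451.57 = 0.7151;  α = 0.2849.
Bypass flow = 0.2849×1390 = 395.97 kg/h.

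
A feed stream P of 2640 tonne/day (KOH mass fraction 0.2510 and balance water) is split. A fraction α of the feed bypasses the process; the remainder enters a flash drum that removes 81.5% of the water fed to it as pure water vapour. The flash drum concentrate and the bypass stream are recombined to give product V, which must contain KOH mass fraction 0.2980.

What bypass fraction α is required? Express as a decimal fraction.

0.742

All 2640×0.251 = 662.64 tonne/day of KOH reaches V, so V = 662.64/0.298 = 2223.6 tonne/day and vapour = 416.38 tonne/day.
The evaporator receives (1−α)·2640 of feed at 0.749 water and removes 0.815 of that water:
0.815×0.749×(1−α)×2640 = 416.38
(1−α) = 416.38/1611.5 = 0.2584;  α = 0.7416.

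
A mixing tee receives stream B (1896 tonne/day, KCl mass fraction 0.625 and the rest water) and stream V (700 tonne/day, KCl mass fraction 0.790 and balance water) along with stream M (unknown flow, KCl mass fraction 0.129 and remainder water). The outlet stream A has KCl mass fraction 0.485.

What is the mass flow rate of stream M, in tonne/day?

Let M be the unknown flow. Total out = 2596 + M.
KCl balance: 1738 + 0.129·M = 0.485·(2596 + M)
(0.129 − 0.485)·M = 0.485×2596 − 1738 = -478.94
M = -478.94 / -0.356 = 1345.3 tonne/day

1345 tonne/day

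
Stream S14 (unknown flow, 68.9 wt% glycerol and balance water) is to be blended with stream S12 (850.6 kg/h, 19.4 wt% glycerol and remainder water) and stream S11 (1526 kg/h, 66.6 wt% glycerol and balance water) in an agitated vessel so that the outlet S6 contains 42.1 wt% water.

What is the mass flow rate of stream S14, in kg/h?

Let S14 be the unknown flow. Total out = 2376.6 + S14.
water balance: 1195.3 + 0.311·S14 = 0.421·(2376.6 + S14)
(0.311 − 0.421)·S14 = 0.421×2376.6 − 1195.3 = -194.72
S14 = -194.72 / -0.110 = 1770.2 kg/h

1770 kg/h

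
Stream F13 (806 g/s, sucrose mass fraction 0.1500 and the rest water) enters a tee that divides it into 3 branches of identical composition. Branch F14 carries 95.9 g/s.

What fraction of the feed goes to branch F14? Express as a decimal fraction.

0.119

Fraction to F14 = 95.9/806 = 0.1190.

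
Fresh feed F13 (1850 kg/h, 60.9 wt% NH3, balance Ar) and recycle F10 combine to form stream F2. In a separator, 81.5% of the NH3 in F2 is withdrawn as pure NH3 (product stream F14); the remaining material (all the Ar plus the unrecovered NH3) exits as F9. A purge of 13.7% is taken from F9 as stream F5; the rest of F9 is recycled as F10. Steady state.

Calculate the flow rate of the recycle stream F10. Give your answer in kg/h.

4771 kg/h

Ar enters only via F13 and leaves only via the purge: 1850×0.391 = 0.137×(Ar in F9), and the separator passes all Ar, so Ar in F2 = Ar in F9 = 5279.9 kg/h.
NH3 in F2: m_A = 1850×0.609 + (1−0.137)·(1−0.815)·m_A, so m_A = 1126.6/0.8403 = 1340.7 kg/h.
F9 = (1−0.815)×1340.7 + 5279.9 = 5528 kg/h.
Recycle F10 = (1−0.137)×5528 = 4770.6 kg/h.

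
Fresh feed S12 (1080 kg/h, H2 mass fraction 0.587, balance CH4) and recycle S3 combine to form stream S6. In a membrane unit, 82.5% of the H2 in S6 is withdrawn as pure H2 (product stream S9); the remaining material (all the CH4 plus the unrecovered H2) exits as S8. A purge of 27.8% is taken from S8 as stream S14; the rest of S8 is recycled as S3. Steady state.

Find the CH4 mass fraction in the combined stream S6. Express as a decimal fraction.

0.689

CH4 enters only via S12 and leaves only via the purge: 1080×0.413 = 0.278×(CH4 in S8), and the membrane unit passes all CH4, so CH4 in S6 = CH4 in S8 = 1604.5 kg/h.
H2 in S6: m_A = 1080×0.587 + (1−0.278)·(1−0.825)·m_A, so m_A = 633.96/0.8737 = 725.65 kg/h.
S6 = 725.65 + 1604.5 = 2330.1 kg/h.
CH4 fraction in S6 = 1604.5/2330.1 = 0.689.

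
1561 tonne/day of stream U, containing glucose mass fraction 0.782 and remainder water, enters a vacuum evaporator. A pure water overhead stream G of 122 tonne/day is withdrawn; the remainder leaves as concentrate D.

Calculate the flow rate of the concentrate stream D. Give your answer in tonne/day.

1439 tonne/day

Concentrate = 1561 − 122 = 1439 tonne/day.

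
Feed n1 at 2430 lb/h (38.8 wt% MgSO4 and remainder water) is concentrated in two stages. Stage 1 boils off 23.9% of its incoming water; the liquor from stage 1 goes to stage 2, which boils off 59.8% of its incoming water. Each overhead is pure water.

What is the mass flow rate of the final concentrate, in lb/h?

1398 lb/h

water in feed = 2430×0.612 = 1487.2 lb/h.
After stage 1: water left = (1−0.239)×1487.2 = 1131.7; stream total = 2074.6 lb/h.
After stage 2: water left = (1−0.598)×1131.7 = 454.95; final concentrate = 1397.8 lb/h.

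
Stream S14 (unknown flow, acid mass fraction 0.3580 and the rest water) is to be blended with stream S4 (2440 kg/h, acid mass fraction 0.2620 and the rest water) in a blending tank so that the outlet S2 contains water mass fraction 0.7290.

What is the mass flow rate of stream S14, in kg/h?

252.4 kg/h

Let S14 be the unknown flow. Total out = 2440 + S14.
water balance: 1800.7 + 0.642·S14 = 0.729·(2440 + S14)
(0.642 − 0.729)·S14 = 0.729×2440 − 1800.7 = -21.96
S14 = -21.96 / -0.087 = 252.41 kg/h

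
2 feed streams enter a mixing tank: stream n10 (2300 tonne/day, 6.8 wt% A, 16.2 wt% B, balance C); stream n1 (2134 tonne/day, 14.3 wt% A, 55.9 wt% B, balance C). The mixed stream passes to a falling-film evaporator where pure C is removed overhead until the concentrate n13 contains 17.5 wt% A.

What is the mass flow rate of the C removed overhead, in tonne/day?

1797 tonne/day

A entering = 2300×0.068 + 2134×0.143 = 461.56 tonne/day.
All A reports to n13, so n13 = 461.56/0.175 = 2637.5 tonne/day.
Total feed = 4434 tonne/day; overhead = 4434 − 2637.5 = 1796.5 tonne/day.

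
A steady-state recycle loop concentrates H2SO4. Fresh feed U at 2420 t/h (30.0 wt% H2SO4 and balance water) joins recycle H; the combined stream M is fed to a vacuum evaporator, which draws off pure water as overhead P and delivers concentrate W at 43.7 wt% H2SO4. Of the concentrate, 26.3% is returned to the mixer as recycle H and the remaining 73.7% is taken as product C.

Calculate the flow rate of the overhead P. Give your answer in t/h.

Overall H2SO4 balance (none leaves overhead): H2SO4 in fresh feed = H2SO4 in product, i.e. 2420×0.300 = (1−0.263)·W·0.437.
W = 726/(0.437×0.737) = 2254.2 t/h.
Recycle H = 0.263×2254.2 = 592.85 t/h.
Combined feed M = 2420 + 592.85 = 3012.8 t/h.
Overhead P = M − W = 3012.8 − 2254.2 = 758.67 t/h.

758.7 t/h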